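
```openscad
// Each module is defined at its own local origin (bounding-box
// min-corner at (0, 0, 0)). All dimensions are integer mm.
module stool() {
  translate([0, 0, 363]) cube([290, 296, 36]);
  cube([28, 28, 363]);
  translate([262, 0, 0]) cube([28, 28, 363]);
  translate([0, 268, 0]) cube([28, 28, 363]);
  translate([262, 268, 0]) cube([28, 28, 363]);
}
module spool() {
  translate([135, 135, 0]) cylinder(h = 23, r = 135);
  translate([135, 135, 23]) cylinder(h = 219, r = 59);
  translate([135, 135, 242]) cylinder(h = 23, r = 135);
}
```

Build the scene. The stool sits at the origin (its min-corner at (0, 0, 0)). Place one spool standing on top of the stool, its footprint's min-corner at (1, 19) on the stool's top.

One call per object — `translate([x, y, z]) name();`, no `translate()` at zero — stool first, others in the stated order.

stool();
translate([1, 19, 399]) spool();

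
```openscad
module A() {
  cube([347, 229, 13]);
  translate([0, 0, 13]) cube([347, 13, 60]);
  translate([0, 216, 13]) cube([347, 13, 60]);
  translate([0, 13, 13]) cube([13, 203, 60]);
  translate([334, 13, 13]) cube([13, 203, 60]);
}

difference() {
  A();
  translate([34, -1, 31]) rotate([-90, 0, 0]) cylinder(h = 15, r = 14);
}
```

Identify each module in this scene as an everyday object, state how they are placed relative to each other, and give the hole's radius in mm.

The subtracted cylinder has r = 14 mm.

A is an open box. The open box has a circular hole through its front wall. The hole's radius is 14 mm.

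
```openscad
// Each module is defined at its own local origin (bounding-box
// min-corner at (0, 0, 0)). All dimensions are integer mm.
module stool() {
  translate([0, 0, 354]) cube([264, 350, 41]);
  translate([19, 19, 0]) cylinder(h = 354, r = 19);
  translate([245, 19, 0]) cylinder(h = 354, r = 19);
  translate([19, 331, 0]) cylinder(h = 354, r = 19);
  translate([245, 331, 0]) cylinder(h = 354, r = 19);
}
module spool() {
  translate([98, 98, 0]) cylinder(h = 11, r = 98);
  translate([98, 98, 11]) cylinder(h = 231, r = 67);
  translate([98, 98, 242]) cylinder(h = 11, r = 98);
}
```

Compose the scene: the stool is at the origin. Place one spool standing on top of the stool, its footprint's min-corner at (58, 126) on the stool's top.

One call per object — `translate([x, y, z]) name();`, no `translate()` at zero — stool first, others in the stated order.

stool();
translate([58, 126, 395]) spool();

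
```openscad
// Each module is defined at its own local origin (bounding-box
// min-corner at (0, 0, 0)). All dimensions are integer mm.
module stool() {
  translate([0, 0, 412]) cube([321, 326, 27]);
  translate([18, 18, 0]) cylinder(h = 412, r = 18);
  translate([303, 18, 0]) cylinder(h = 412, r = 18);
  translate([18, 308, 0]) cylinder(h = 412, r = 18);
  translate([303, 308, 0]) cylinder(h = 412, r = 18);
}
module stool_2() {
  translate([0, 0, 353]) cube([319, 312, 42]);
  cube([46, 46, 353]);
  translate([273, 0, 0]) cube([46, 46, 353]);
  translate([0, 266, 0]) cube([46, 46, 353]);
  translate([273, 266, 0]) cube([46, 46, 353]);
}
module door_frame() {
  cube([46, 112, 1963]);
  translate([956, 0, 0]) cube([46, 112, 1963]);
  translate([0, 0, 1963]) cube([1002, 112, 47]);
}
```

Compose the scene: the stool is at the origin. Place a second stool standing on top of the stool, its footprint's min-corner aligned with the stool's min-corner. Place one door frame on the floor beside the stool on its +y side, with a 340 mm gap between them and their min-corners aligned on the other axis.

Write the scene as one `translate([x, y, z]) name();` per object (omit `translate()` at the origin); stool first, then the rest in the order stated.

stool();
translate([0, 0, 439]) stool_2();
translate([0, 666, 0]) door_frame();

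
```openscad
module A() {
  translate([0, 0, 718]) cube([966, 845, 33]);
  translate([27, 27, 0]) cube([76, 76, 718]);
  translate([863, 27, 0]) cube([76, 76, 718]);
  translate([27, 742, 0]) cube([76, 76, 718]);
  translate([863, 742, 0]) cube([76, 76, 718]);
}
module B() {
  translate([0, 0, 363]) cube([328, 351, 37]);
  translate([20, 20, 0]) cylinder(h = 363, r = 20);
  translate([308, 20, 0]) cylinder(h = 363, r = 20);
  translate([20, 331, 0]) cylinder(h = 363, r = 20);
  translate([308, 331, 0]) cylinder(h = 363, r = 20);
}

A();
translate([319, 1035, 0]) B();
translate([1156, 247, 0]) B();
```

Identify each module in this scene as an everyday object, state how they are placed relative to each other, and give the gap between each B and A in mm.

Each stool's nearest face is 190 mm from the table's bounding box.

A is a table. B is a stool. Two stools sit around the table at the +y, +x sides. The gap between each stool and the table is 190 mm.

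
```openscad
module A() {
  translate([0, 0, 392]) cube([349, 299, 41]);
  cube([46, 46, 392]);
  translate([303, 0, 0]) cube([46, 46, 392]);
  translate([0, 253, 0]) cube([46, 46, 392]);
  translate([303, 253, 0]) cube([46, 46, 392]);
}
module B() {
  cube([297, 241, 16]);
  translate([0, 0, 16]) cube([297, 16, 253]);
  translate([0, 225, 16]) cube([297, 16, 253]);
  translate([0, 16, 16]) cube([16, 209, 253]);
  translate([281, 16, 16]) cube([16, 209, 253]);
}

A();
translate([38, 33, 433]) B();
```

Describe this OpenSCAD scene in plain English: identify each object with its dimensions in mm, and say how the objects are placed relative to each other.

A is a simple wooden stool: a rectangular seat 349 mm (x) by 299 mm (y), 41 mm thick, top face at z = 433 mm, on four square legs, each 46×46 mm in cross-section. The legs rest on z = 0, each flush with a corner of the seat.

B is an open-topped rectangular box: outside dimensions 297×241×269 mm, with a uniform wall and base thickness of 16 mm. The base is a full 297×241 slab on the floor; four walls sit on top of the base. The front and back walls (the −y and +y sides) span the full width; the two side walls fit between them.

The open box is on top of the stool.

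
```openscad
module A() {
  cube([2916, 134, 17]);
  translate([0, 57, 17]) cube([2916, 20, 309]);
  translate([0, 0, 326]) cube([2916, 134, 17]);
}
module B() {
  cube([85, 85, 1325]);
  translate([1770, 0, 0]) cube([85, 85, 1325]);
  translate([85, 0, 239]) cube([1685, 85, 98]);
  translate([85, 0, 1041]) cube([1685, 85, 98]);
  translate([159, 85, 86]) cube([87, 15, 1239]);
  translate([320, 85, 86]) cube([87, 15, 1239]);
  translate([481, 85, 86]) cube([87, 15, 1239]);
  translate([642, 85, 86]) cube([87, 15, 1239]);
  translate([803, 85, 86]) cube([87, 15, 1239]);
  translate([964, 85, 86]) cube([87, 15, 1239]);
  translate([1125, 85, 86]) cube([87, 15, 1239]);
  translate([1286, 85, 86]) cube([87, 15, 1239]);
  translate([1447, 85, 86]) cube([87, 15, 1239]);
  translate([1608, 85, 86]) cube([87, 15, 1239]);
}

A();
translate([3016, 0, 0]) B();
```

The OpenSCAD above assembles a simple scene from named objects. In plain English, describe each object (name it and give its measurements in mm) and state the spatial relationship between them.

A is an I-beam lying along x, 2916 mm long. Overall section height 343 mm. Two flanges 134 mm wide (y) and 17 mm thick, one on the floor and one at the top; a web 20 mm thick runs between them, centred on the flange width.

B is a fence section. Two 85×85 mm posts, 1325 mm tall, stand on the floor with a clear span of 1685 mm between their inner faces. Two horizontal rails of 85×98 mm section span the gap between the posts with their undersides at z = 239 mm and z = 1041 mm, flush with the posts' −y face. 10 pickets, each 87 mm wide, 15 mm thick and 1239 mm tall, are fixed to the +y face of the rails with their bottoms at z = 86 mm, evenly spaced across the span with equal gaps (rounded down to the nearest mm) at the −x end and between each pair — any rounding remainder accumulates at the +x end.

The fence section is on the floor beside the I-beam on its +x side.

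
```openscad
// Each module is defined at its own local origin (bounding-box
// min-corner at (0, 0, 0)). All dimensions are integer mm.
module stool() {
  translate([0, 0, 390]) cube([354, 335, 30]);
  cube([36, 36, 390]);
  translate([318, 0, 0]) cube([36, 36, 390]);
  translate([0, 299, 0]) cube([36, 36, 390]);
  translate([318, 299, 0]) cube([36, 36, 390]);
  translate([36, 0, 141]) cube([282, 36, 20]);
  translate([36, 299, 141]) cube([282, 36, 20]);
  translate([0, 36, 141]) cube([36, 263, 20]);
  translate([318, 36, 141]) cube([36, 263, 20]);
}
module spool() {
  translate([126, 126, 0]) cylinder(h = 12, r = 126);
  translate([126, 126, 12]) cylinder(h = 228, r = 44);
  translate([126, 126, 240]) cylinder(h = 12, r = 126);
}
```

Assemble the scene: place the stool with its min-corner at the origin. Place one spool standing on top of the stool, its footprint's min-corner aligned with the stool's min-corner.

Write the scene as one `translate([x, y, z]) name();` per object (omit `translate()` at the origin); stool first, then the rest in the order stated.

stool();
translate([0, 0, 420]) spool();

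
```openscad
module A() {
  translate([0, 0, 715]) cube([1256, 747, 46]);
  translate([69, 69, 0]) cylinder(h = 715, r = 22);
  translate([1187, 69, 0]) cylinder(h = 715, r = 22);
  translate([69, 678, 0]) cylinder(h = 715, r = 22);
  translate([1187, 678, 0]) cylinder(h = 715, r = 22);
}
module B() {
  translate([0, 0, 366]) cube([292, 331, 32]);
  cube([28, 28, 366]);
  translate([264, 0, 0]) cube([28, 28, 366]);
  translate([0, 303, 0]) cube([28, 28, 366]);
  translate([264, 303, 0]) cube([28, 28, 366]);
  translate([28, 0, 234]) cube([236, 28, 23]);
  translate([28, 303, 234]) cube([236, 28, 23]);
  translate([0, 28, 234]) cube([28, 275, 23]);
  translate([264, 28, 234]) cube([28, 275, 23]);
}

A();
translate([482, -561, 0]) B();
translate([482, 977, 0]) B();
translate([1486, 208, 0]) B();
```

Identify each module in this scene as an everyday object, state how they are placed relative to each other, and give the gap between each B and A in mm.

Each stool's nearest face is 230 mm from the table's bounding box.

A is a table. B is a stool. Three stools sit around the table at the −y, +y, +x sides. The gap between each stool and the table is 230 mm.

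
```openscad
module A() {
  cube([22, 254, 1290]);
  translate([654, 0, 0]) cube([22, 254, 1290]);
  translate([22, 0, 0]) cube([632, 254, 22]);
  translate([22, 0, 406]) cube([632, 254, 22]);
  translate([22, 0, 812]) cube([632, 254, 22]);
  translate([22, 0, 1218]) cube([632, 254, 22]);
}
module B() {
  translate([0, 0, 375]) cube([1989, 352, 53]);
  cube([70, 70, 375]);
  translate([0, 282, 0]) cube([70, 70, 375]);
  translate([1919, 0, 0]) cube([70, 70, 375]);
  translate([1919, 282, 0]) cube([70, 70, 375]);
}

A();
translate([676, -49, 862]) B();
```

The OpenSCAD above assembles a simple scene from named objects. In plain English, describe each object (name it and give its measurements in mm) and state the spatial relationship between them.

A is a bookshelf 676 mm wide overall, 254 mm deep and 1290 mm tall. The two sides are 22 mm thick vertical panels. 4 horizontal shelves of 22 mm thickness span between the inner faces of the sides; the lowest shelf sits on the floor and shelves are stacked with a clear vertical gap of 384 mm between each pair.

B is a long wooden bench with a 1989 mm (x) × 352 mm (y) seat, 53 mm thick, its top surface 428 mm above the floor. Four 70 mm square legs at the seat corners, flush with the edges, run from z = 0 to the seat underside.

The bench is beside the bookshelf with their tops flush at z = 1290.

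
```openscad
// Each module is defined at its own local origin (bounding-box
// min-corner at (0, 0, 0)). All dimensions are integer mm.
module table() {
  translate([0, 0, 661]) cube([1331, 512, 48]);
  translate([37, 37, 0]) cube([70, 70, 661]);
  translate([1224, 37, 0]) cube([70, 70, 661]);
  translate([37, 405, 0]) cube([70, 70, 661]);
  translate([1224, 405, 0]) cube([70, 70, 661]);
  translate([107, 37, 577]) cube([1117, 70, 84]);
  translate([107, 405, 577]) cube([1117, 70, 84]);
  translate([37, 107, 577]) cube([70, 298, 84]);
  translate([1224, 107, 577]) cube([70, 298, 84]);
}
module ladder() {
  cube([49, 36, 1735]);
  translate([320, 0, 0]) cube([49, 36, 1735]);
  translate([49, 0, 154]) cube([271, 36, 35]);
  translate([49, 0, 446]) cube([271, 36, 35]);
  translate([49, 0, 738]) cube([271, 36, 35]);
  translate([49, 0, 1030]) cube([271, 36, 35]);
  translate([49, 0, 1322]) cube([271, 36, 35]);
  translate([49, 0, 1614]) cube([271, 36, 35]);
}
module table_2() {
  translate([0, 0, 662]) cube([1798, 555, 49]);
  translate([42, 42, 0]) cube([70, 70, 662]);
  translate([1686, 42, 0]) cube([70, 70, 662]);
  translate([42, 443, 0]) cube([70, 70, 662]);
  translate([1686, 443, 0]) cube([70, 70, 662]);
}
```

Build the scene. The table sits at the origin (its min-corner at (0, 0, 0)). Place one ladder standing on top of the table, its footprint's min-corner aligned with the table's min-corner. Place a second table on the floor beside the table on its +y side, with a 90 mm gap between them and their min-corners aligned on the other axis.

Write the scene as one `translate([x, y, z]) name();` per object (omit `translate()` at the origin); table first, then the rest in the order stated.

table();
translate([0, 0, 709]) ladder();
translate([0, 602, 0]) table_2();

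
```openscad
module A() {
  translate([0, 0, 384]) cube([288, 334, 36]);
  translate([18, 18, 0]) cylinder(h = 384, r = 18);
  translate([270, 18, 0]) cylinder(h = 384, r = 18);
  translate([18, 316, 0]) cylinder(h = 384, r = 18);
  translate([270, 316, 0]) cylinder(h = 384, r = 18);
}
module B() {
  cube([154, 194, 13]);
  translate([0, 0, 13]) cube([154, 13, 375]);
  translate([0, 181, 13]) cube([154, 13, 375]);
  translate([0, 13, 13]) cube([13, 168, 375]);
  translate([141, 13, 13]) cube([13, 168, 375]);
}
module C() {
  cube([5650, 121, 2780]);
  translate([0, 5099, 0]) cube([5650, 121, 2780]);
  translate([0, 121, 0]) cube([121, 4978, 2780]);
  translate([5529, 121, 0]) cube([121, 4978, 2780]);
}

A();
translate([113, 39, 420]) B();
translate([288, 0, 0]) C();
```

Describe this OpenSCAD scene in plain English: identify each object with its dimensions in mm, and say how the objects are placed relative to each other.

A is a four-legged stool. The seat is a 288×334×36 mm slab whose top surface is at z = 420 mm; four round legs, each 36 mm in diameter, run from the floor (z = 0) to the underside of the seat, each leg's axis is inset half a diameter from the nearest pair of seat edges (so the leg's bounding box is flush with the corner).

B is an open-topped rectangular box: outside dimensions 154×194×388 mm, with a uniform wall and base thickness of 13 mm. The base is a full 154×194 slab on the floor; four walls sit on top of the base. The front and back walls (the −y and +y sides) span the full width; the two side walls fit between them.

C is the wall frame of a small rectangular building: four walls, each 2780 mm tall and 121 mm thick, enclosing a footprint 5650 mm (x) by 5220 mm (y) outside-to-outside, with no floor or roof. The front and back walls (the −y and +y sides) span the full width; the two side walls fit between them.

The open box is on top of the stool. The house frame is against the stool's +x side, with their −y faces flush.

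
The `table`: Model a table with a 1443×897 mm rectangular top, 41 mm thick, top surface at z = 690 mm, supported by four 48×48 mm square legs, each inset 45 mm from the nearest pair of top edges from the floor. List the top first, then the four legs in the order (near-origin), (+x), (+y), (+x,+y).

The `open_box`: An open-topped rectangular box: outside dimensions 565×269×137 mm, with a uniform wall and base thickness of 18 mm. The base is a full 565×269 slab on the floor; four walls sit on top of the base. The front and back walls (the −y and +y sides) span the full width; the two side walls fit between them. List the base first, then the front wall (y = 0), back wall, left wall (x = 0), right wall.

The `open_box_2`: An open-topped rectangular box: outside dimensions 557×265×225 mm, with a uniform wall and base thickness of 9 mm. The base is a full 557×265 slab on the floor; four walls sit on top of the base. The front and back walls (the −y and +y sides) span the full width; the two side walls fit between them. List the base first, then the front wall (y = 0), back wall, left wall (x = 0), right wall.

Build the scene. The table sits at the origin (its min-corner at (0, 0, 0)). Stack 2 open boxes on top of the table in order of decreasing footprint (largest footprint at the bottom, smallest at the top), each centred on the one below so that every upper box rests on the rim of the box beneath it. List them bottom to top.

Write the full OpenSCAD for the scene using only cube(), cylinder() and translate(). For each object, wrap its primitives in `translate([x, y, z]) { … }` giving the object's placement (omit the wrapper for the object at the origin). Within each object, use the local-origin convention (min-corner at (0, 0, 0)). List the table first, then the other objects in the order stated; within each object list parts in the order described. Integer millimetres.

translate([0, 0, 649]) cube([1443, 897, 41]);
translate([45, 45, 0]) cube([48, 48, 649]);
translate([1350, 45, 0]) cube([48, 48, 649]);
translate([45, 804, 0]) cube([48, 48, 649]);
translate([1350, 804, 0]) cube([48, 48, 649]);
translate([439, 314, 690]) {
  cube([565, 269, 18]);
  translate([0, 0, 18]) cube([565, 18, 119]);
  translate([0, 251, 18]) cube([565, 18, 119]);
  translate([0, 18, 18]) cube([18, 233, 119]);
  translate([547, 18, 18]) cube([18, 233, 119]);
}
translate([443, 316, 827]) {
  cube([557, 265, 9]);
  translate([0, 0, 9]) cube([557, 9, 216]);
  translate([0, 256, 9]) cube([557, 9, 216]);
  translate([0, 9, 9]) cube([9, 247, 216]);
  translate([548, 9, 9]) cube([9, 247, 216]);
}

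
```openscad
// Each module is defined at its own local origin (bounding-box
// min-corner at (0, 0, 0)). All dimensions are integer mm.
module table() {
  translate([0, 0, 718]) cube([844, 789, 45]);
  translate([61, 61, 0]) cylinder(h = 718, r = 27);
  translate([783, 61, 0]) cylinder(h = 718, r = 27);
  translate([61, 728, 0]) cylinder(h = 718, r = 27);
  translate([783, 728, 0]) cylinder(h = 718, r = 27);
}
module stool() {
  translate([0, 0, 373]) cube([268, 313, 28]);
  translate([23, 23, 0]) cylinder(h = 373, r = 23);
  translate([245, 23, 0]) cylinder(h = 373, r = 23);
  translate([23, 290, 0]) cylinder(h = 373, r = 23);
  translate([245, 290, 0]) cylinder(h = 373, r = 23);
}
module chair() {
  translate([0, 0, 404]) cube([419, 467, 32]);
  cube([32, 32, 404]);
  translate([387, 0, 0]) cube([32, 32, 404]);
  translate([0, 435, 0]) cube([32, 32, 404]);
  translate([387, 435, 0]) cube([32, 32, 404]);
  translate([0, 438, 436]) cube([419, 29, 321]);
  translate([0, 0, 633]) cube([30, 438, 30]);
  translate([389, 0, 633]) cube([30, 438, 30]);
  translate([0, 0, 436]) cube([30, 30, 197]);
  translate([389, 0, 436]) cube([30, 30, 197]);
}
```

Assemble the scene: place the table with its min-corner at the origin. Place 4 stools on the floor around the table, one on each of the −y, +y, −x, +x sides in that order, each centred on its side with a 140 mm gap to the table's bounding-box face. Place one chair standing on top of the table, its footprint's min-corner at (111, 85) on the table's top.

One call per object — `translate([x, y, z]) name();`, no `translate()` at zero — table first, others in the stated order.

table();
translate([288, -453, 0]) stool();
translate([288, 929, 0]) stool();
translate([-408, 238, 0]) stool();
translate([984, 238, 0]) stool();
translate([111, 85, 763]) chair();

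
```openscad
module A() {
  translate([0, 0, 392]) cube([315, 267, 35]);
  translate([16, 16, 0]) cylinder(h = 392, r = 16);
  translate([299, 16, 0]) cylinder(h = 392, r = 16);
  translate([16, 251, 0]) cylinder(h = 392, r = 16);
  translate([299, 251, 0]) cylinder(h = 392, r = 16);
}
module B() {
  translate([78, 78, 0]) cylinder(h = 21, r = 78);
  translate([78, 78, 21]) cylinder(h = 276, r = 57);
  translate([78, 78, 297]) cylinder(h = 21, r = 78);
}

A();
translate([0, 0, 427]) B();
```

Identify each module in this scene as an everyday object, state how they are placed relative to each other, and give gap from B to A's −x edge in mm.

The spool's min-x is at 0; the stool's min-x is 0; gap = 0 mm.

A is a stool. B is a spool. The spool is on top of the stool. The gap from the spool to the stool's −x edge is 0 mm.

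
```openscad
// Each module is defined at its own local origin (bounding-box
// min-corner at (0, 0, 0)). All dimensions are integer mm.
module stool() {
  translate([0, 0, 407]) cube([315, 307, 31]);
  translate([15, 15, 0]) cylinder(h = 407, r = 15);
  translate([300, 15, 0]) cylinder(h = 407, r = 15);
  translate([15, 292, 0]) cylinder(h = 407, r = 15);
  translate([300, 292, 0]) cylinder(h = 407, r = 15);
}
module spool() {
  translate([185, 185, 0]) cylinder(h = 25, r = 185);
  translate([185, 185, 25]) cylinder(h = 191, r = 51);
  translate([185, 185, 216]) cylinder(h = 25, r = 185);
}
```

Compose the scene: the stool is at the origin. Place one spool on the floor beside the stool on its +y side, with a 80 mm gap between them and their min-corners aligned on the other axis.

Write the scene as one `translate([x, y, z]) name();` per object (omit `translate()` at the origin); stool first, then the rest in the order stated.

stool();
translate([0, 387, 0]) spool();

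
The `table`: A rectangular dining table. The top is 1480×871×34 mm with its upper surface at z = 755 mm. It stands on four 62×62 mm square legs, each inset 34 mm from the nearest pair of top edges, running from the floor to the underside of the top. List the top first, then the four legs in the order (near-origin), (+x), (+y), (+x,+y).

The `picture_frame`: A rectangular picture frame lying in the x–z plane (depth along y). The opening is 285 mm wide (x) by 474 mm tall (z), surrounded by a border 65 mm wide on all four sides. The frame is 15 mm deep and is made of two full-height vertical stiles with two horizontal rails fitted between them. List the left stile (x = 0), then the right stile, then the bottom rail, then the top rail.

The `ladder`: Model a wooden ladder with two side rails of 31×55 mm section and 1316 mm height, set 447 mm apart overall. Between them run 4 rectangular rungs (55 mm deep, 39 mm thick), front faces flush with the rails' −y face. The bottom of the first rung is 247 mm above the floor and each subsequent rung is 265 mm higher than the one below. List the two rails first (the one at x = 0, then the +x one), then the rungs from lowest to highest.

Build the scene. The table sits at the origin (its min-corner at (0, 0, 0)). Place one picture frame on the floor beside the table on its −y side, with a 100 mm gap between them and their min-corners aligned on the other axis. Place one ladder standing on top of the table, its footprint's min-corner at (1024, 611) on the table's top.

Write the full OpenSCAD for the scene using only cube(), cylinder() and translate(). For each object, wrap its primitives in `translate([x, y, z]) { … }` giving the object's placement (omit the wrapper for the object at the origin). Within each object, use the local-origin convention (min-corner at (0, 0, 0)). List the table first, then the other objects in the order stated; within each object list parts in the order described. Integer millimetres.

translate([0, 0, 721]) cube([1480, 871, 34]);
translate([34, 34, 0]) cube([62, 62, 721]);
translate([1384, 34, 0]) cube([62, 62, 721]);
translate([34, 775, 0]) cube([62, 62, 721]);
translate([1384, 775, 0]) cube([62, 62, 721]);
translate([0, -115, 0]) {
  cube([65, 15, 604]);
  translate([350, 0, 0]) cube([65, 15, 604]);
  translate([65, 0, 0]) cube([285, 15, 65]);
  translate([65, 0, 539]) cube([285, 15, 65]);
}
translate([1024, 611, 755]) {
  cube([31, 55, 1316]);
  translate([416, 0, 0]) cube([31, 55, 1316]);
  translate([31, 0, 247]) cube([385, 55, 39]);
  translate([31, 0, 512]) cube([385, 55, 39]);
  translate([31, 0, 777]) cube([385, 55, 39]);
  translate([31, 0, 1042]) cube([385, 55, 39]);
}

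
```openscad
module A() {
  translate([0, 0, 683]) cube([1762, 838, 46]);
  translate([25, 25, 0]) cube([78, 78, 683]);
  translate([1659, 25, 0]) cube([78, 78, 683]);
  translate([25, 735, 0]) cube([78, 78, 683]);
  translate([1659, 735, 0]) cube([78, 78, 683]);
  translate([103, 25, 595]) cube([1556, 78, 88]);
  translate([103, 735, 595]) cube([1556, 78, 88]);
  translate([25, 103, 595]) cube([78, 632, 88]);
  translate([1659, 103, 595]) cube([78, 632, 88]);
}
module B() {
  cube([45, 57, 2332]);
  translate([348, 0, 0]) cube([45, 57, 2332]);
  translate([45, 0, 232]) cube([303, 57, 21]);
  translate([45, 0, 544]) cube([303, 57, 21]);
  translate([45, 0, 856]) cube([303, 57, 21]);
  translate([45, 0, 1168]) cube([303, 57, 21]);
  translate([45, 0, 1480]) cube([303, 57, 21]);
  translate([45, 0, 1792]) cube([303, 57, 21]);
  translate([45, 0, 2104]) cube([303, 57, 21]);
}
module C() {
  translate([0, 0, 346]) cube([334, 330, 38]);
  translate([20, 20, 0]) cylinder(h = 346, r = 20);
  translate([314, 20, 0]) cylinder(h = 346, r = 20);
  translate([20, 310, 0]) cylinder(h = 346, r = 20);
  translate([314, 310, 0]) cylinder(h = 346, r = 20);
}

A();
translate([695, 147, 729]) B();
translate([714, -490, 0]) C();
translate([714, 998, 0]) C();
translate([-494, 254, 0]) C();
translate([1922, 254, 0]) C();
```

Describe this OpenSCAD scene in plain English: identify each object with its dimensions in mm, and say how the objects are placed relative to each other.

A is a table with a 1762×838 mm rectangular top, 46 mm thick, top surface at z = 729 mm, supported by four 78×78 mm square legs, each inset 25 mm from the nearest pair of top edges, running from the floor. Four apron rails, 78 mm thick and 88 mm tall, run between adjacent legs with their top edges flush with the underside of the top and their outer faces flush with the legs' outer faces.

B is a wooden ladder with two side rails of 45×57 mm section and 2332 mm height, set 393 mm apart overall. Between them run 7 rectangular rungs (57 mm deep, 21 mm thick), front faces flush with the rails' −y face. The bottom of the first rung is 232 mm above the floor and each subsequent rung is 312 mm higher than the one below.

C is a four-legged stool. The seat is 334×330 mm, 38 mm thick, top at z = 384 mm. It stands on four round legs, each 40 mm in diameter, from z = 0 to the seat underside, each leg's axis is inset half a diameter from the nearest pair of seat edges (so the leg's bounding box is flush with the corner).

The ladder is on top of the table. Four stools sit around the table at the −y, +y, −x, +x sides.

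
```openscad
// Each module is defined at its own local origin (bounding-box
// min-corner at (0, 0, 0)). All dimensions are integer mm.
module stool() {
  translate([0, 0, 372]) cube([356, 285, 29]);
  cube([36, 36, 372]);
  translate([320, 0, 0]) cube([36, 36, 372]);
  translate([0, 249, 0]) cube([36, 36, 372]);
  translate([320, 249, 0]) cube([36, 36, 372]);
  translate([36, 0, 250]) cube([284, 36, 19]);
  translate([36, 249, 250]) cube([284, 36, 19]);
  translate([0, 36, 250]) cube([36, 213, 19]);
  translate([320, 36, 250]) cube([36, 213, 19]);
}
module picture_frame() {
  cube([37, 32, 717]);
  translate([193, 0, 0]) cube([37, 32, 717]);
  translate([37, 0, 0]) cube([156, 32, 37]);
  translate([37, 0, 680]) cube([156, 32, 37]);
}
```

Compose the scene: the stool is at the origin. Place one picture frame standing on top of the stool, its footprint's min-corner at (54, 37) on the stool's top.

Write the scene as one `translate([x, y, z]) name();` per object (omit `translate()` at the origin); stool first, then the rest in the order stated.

stool();
translate([54, 37, 401]) picture_frame();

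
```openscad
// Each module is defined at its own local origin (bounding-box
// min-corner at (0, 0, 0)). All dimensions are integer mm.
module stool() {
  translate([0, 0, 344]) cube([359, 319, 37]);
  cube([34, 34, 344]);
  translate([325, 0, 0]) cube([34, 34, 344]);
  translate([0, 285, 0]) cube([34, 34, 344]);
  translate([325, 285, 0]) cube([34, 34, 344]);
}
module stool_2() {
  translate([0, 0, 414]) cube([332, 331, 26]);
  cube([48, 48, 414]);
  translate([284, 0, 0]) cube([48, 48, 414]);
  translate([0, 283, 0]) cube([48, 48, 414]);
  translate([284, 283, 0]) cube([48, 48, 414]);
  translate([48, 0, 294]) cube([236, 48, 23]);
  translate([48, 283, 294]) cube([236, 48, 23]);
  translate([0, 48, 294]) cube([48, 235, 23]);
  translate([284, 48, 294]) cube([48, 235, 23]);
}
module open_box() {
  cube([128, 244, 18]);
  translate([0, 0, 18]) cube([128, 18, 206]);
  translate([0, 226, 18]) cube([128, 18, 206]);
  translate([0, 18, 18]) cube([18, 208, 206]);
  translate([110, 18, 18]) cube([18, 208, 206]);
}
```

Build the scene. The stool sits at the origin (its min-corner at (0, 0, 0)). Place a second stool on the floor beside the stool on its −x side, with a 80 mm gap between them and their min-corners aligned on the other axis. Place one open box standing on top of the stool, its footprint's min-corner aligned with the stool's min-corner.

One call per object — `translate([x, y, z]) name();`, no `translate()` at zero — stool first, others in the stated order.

stool();
translate([-412, 0, 0]) stool_2();
translate([0, 0, 381]) open_box();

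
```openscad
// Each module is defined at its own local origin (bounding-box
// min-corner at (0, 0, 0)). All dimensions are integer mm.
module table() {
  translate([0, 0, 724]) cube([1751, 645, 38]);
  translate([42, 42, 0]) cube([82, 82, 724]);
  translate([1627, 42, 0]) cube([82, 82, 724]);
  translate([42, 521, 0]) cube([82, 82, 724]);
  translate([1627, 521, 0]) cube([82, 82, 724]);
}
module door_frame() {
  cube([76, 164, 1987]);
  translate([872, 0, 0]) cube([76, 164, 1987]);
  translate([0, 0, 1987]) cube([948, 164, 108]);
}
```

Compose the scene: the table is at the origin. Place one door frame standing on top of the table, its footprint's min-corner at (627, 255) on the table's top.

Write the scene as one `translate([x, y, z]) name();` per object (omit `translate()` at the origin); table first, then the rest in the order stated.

table();
translate([627, 255, 762]) door_frame();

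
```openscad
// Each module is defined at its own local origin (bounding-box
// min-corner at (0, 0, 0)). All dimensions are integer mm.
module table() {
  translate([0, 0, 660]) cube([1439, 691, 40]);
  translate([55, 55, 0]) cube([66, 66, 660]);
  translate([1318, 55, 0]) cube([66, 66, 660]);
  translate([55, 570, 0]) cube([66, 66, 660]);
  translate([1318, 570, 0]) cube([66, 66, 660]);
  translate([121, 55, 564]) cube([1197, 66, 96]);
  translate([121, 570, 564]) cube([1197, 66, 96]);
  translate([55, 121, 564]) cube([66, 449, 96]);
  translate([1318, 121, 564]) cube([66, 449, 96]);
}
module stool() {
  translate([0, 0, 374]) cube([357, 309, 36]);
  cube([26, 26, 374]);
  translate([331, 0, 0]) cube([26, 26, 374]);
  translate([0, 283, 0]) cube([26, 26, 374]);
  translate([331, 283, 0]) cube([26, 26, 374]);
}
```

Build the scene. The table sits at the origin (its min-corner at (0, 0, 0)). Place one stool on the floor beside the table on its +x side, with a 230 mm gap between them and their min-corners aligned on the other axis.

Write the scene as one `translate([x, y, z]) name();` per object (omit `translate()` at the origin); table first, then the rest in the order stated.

table();
translate([1669, 0, 0]) stool();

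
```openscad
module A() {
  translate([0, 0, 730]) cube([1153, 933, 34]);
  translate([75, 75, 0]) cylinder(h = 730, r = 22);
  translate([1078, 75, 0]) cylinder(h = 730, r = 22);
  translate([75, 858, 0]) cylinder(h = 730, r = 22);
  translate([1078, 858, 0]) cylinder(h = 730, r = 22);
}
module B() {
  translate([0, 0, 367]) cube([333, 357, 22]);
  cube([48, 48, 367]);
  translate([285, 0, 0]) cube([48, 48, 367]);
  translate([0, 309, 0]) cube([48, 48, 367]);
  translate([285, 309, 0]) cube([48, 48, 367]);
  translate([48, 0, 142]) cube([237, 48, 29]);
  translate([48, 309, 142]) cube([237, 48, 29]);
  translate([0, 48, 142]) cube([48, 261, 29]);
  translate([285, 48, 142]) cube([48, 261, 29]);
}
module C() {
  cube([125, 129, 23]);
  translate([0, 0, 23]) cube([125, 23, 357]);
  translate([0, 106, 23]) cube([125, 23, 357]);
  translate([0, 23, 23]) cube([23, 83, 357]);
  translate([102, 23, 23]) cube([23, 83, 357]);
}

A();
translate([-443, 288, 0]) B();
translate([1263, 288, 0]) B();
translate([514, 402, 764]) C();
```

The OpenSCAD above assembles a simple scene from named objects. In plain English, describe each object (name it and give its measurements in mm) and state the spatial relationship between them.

A is a table: top 1153 mm (x) × 933 mm (y), 34 mm thick, upper face at z = 764 mm, on four round legs of 44 mm diameter, each leg's bounding box inset 53 mm from the nearest pair of top edges, running from z = 0 to the bottom of the top.

B is a simple wooden stool: a rectangular seat 333 mm (x) by 357 mm (y), 22 mm thick, top face at z = 389 mm, on four square legs, each 48×48 mm in cross-section. The legs rest on z = 0, each flush with a corner of the seat. Four stretchers, 48 mm wide and 29 mm tall, connect adjacent legs with their undersides at z = 142 mm, each running between the inner faces of the legs it joins and aligned with the legs' outer faces on the other axis.

C is an open-topped rectangular box: outside dimensions 125×129×380 mm, with a uniform wall and base thickness of 23 mm. The base is a full 125×129 slab on the floor; four walls sit on top of the base. The front and back walls (the −y and +y sides) span the full width; the two side walls fit between them.

Two stools sit around the table at the −x, +x sides. The open box is on top of the table, centred.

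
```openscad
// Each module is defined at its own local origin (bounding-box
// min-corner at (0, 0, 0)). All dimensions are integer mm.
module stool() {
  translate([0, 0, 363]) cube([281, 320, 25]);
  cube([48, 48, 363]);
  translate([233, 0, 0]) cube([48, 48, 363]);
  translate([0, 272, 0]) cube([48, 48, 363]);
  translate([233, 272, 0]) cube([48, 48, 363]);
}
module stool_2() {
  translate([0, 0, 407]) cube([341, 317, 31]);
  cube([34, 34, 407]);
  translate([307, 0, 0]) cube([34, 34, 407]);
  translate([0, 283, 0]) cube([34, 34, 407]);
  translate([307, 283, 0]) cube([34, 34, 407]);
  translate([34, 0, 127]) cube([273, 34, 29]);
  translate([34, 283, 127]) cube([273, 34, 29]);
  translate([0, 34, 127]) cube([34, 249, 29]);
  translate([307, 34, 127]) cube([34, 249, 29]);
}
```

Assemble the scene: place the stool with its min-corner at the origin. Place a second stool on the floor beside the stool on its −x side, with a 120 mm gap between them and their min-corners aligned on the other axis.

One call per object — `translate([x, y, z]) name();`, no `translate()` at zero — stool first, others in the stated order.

stool();
translate([-461, 0, 0]) stool_2();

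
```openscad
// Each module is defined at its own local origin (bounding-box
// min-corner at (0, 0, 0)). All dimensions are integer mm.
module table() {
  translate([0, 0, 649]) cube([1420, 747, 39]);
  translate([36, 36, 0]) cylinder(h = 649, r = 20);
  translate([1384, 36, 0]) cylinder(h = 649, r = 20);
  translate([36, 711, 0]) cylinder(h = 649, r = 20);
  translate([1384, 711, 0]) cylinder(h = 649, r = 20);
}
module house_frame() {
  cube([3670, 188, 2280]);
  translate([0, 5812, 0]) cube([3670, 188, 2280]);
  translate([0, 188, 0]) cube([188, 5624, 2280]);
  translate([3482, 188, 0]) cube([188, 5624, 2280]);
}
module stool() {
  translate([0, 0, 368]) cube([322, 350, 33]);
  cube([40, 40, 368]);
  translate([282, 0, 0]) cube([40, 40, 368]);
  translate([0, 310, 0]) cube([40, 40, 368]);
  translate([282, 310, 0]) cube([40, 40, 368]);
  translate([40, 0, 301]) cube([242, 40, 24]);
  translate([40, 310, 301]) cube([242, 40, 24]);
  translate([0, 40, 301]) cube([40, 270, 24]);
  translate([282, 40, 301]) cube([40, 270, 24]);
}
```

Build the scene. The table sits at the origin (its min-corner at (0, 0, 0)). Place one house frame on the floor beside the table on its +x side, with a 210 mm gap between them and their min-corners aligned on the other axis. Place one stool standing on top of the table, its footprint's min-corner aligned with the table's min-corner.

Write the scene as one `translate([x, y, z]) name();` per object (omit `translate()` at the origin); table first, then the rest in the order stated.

table();
translate([1630, 0, 0]) house_frame();
translate([0, 0, 688]) stool();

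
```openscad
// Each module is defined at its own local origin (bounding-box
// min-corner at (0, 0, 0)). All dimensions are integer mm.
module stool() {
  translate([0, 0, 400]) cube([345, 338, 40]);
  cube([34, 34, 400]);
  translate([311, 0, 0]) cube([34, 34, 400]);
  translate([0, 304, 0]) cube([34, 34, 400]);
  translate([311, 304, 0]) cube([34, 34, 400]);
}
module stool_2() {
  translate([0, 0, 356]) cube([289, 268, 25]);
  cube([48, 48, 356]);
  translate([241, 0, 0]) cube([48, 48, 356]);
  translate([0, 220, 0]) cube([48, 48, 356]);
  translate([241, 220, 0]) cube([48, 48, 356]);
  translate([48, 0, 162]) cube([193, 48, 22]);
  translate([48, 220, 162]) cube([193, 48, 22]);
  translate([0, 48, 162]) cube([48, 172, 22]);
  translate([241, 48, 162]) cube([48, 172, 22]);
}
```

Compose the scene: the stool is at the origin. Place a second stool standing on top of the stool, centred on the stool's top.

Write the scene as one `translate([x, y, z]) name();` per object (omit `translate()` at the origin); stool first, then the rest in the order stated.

stool();
translate([28, 35, 440]) stool_2();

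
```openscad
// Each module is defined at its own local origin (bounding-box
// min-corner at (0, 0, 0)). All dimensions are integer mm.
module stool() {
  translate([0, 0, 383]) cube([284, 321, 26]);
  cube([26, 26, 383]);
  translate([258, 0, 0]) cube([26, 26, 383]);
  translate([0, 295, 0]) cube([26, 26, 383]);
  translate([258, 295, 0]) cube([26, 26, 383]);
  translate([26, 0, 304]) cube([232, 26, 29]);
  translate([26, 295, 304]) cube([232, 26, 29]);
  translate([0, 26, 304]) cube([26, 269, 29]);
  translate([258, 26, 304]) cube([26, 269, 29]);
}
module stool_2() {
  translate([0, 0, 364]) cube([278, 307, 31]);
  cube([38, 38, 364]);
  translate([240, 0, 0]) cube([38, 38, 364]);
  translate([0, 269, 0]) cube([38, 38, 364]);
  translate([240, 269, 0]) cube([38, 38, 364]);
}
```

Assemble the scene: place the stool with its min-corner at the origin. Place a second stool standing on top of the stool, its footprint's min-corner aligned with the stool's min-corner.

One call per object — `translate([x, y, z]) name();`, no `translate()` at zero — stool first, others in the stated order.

stool();
translate([0, 0, 409]) stool_2();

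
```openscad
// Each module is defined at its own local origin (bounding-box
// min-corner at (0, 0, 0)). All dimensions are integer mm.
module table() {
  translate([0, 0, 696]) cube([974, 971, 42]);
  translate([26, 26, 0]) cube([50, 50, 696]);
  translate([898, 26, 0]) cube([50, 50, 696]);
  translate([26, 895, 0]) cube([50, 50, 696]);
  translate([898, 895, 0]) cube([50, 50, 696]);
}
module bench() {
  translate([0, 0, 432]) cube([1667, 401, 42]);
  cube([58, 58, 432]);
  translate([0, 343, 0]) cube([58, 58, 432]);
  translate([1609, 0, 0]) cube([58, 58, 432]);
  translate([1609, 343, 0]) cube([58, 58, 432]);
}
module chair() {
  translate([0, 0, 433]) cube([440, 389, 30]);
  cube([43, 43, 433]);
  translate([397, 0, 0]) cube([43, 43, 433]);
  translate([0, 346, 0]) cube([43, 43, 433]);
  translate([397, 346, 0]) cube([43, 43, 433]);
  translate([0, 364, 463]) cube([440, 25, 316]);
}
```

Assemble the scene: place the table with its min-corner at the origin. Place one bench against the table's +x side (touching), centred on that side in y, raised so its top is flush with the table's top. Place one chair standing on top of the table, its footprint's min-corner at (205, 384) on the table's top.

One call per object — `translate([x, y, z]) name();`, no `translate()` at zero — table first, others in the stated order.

table();
translate([974, 285, 264]) bench();
translate([205, 384, 738]) chair();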